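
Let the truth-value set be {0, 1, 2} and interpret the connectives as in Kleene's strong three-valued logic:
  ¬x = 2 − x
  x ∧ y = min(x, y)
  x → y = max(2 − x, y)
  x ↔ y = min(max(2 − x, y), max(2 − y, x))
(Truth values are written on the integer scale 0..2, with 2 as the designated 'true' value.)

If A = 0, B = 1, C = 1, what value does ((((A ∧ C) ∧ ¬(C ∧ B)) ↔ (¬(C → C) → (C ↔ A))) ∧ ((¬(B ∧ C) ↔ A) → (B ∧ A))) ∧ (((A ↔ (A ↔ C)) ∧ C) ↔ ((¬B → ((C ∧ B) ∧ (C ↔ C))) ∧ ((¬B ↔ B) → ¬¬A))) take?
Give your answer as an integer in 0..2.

1

A ∧ C = 0 ∧ 1 = 0
C ∧ B = 1 ∧ 1 = 1
¬(C ∧ B) = ¬1 = 1
(A ∧ C) ∧ ¬(C ∧ B) = 0 ∧ 1 = 0
C → C = 1 → 1 = 1
¬(C → C) = ¬1 = 1
C ↔ A = 1 ↔ 0 = 1
¬(C → C) → (C ↔ A) = 1 → 1 = 1
((A ∧ C) ∧ ¬(C ∧ B)) ↔ (¬(C → C) → (C ↔ A)) = 0 ↔ 1 = 1
B ∧ C = 1 ∧ 1 = 1
¬(B ∧ C) = ¬1 = 1
¬(B ∧ C) ↔ A = 1 ↔ 0 = 1
B ∧ A = 1 ∧ 0 = 0
(¬(B ∧ C) ↔ A) → (B ∧ A) = 1 → 0 = 1
(((A ∧ C) ∧ ¬(C ∧ B)) ↔ (¬(C → C) → (C ↔ A))) ∧ ((¬(B ∧ C) ↔ A) → (B ∧ A)) = 1 ∧ 1 = 1
A ↔ C = 0 ↔ 1 = 1
A ↔ (A ↔ C) = 0 ↔ 1 = 1
(A ↔ (A ↔ C)) ∧ C = 1 ∧ 1 = 1
¬B = ¬1 = 1
C ∧ B = 1 ∧ 1 = 1
C ↔ C = 1 ↔ 1 = 1
(C ∧ B) ∧ (C ↔ C) = 1 ∧ 1 = 1
¬B → ((C ∧ B) ∧ (C ↔ C)) = 1 → 1 = 1
¬B = ¬1 = 1
¬B ↔ B = 1 ↔ 1 = 1
¬A = ¬0 = 2
¬¬A = ¬2 = 0
(¬B ↔ B) → ¬¬A = 1 → 0 = 1
(¬B → ((C ∧ B) ∧ (C ↔ C))) ∧ ((¬B ↔ B) → ¬¬A) = 1 ∧ 1 = 1
((A ↔ (A ↔ C)) ∧ C) ↔ ((¬B → ((C ∧ B) ∧ (C ↔ C))) ∧ ((¬B ↔ B) → ¬¬A)) = 1 ↔ 1 = 1
((((A ∧ C) ∧ ¬(C ∧ B)) ↔ (¬(C → C) → (C ↔ A))) ∧ ((¬(B ∧ C) ↔ A) → (B ∧ A))) ∧ (((A ↔ (A ↔ C)) ∧ C) ↔ ((¬B → ((C ∧ B) ∧ (C ↔ C))) ∧ ((¬B ↔ B) → ¬¬A))) = 1 ∧ 1 = 1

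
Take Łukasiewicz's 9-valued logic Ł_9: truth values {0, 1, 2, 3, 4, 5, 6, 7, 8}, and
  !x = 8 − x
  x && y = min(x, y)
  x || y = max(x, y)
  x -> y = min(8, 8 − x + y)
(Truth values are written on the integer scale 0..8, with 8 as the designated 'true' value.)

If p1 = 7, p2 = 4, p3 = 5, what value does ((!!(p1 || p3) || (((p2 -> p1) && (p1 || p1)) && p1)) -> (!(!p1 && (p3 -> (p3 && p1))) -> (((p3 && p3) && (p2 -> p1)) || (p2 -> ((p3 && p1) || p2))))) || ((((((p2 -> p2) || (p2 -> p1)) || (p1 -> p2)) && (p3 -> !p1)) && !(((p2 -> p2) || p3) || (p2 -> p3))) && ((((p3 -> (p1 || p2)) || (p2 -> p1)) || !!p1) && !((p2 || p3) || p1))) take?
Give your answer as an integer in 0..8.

8

p1 || p3 = 7 || 5 = 7
!(p1 || p3) = !7 = 1
!!(p1 || p3) = !1 = 7
p2 -> p1 = 4 -> 7 = 8
p1 || p1 = 7 || 7 = 7
(p2 -> p1) && (p1 || p1) = 8 && 7 = 7
((p2 -> p1) && (p1 || p1)) && p1 = 7 && 7 = 7
!!(p1 || p3) || (((p2 -> p1) && (p1 || p1)) && p1) = 7 || 7 = 7
!p1 = !7 = 1
p3 && p1 = 5 && 7 = 5
p3 -> (p3 && p1) = 5 -> 5 = 8
!p1 && (p3 -> (p3 && p1)) = 1 && 8 = 1
!(!p1 && (p3 -> (p3 && p1))) = !1 = 7
p3 && p3 = 5 && 5 = 5
p2 -> p1 = 4 -> 7 = 8
(p3 && p3) && (p2 -> p1) = 5 && 8 = 5
p3 && p1 = 5 && 7 = 5
(p3 && p1) || p2 = 5 || 4 = 5
p2 -> ((p3 && p1) || p2) = 4 -> 5 = 8
((p3 && p3) && (p2 -> p1)) || (p2 -> ((p3 && p1) || p2)) = 5 || 8 = 8
!(!p1 && (p3 -> (p3 && p1))) -> (((p3 && p3) && (p2 -> p1)) || (p2 -> ((p3 && p1) || p2))) = 7 -> 8 = 8
(!!(p1 || p3) || (((p2 -> p1) && (p1 || p1)) && p1)) -> (!(!p1 && (p3 -> (p3 && p1))) -> (((p3 && p3) && (p2 -> p1)) || (p2 -> ((p3 && p1) || p2)))) = 7 -> 8 = 8
p2 -> p2 = 4 -> 4 = 8
p2 -> p1 = 4 -> 7 = 8
(p2 -> p2) || (p2 -> p1) = 8 || 8 = 8
p1 -> p2 = 7 -> 4 = 5
((p2 -> p2) || (p2 -> p1)) || (p1 -> p2) = 8 || 5 = 8
!p1 = !7 = 1
p3 -> !p1 = 5 -> 1 = 4
(((p2 -> p2) || (p2 -> p1)) || (p1 -> p2)) && (p3 -> !p1) = 8 && 4 = 4
p2 -> p2 = 4 -> 4 = 8
(p2 -> p2) || p3 = 8 || 5 = 8
p2 -> p3 = 4 -> 5 = 8
((p2 -> p2) || p3) || (p2 -> p3) = 8 || 8 = 8
!(((p2 -> p2) || p3) || (p2 -> p3)) = !8 = 0
((((p2 -> p2) || (p2 -> p1)) || (p1 -> p2)) && (p3 -> !p1)) && !(((p2 -> p2) || p3) || (p2 -> p3)) = 4 && 0 = 0
p1 || p2 = 7 || 4 = 7
p3 -> (p1 || p2) = 5 -> 7 = 8
p2 -> p1 = 4 -> 7 = 8
(p3 -> (p1 || p2)) || (p2 -> p1) = 8 || 8 = 8
!p1 = !7 = 1
!!p1 = !1 = 7
((p3 -> (p1 || p2)) || (p2 -> p1)) || !!p1 = 8 || 7 = 8
p2 || p3 = 4 || 5 = 5
(p2 || p3) || p1 = 5 || 7 = 7
!((p2 || p3) || p1) = !7 = 1
(((p3 -> (p1 || p2)) || (p2 -> p1)) || !!p1) && !((p2 || p3) || p1) = 8 && 1 = 1
(((((p2 -> p2) || (p2 -> p1)) || (p1 -> p2)) && (p3 -> !p1)) && !(((p2 -> p2) || p3) || (p2 -> p3))) && ((((p3 -> (p1 || p2)) || (p2 -> p1)) || !!p1) && !((p2 || p3) || p1)) = 0 && 1 = 0
((!!(p1 || p3) || (((p2 -> p1) && (p1 || p1)) && p1)) -> (!(!p1 && (p3 -> (p3 && p1))) -> (((p3 && p3) && (p2 -> p1)) || (p2 -> ((p3 && p1) || p2))))) || ((((((p2 -> p2) || (p2 -> p1)) || (p1 -> p2)) && (p3 -> !p1)) && !(((p2 -> p2) || p3) || (p2 -> p3))) && ((((p3 -> (p1 || p2)) || (p2 -> p1)) || !!p1) && !((p2 || p3) || p1))) = 8 || 0 = 8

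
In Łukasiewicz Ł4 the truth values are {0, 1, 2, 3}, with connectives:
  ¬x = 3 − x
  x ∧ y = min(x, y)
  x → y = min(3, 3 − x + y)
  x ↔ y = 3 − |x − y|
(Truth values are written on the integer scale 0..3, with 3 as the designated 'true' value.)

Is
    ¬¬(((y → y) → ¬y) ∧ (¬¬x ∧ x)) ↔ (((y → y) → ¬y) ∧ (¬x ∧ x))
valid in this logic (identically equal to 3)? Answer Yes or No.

Counterexample: take x = 2, y = 0.
y → y = 0 → 0 = 3
¬y = ¬0 = 3
(y → y) → ¬y = 3 → 3 = 3
¬x = ¬2 = 1
¬¬x = ¬1 = 2
¬¬x ∧ x = 2 ∧ 2 = 2
((y → y) → ¬y) ∧ (¬¬x ∧ x) = 3 ∧ 2 = 2
¬(((y → y) → ¬y) ∧ (¬¬x ∧ x)) = ¬2 = 1
¬¬(((y → y) → ¬y) ∧ (¬¬x ∧ x)) = ¬1 = 2
y → y = 0 → 0 = 3
¬y = ¬0 = 3
(y → y) → ¬y = 3 → 3 = 3
¬x = ¬2 = 1
¬x ∧ x = 1 ∧ 2 = 1
((y → y) → ¬y) ∧ (¬x ∧ x) = 3 ∧ 1 = 1
¬¬(((y → y) → ¬y) ∧ (¬¬x ∧ x)) ↔ (((y → y) → ¬y) ∧ (¬x ∧ x)) = 2 ↔ 1 = 2
This gives 2 ≠ 3.

No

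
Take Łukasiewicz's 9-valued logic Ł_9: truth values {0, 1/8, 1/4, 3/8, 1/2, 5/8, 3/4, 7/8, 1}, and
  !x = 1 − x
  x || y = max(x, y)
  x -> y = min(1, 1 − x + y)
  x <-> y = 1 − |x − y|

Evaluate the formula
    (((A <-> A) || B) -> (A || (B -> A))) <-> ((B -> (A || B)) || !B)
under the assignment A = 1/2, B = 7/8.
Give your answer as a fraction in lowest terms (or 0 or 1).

A <-> A = 1/2 <-> 1/2 = 1
(A <-> A) || B = 1 || 7/8 = 1
B -> A = 7/8 -> 1/2 = 5/8
A || (B -> A) = 1/2 || 5/8 = 5/8
((A <-> A) || B) -> (A || (B -> A)) = 1 -> 5/8 = 5/8
A || B = 1/2 || 7/8 = 7/8
B -> (A || B) = 7/8 -> 7/8 = 1
!B = !7/8 = 1/8
(B -> (A || B)) || !B = 1 || 1/8 = 1
(((A <-> A) || B) -> (A || (B -> A))) <-> ((B -> (A || B)) || !B) = 5/8 <-> 1 = 5/8

5/8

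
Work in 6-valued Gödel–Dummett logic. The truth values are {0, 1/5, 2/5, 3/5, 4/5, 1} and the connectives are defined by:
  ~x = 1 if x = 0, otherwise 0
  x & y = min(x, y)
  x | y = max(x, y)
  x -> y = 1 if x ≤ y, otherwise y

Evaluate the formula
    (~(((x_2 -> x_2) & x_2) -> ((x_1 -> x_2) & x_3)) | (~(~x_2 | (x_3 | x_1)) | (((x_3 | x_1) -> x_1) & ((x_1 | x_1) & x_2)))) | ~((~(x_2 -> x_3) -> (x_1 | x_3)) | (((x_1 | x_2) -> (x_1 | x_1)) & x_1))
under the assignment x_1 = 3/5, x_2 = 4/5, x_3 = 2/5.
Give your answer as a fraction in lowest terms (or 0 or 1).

x_2 -> x_2 = 4/5 -> 4/5 = 1
(x_2 -> x_2) & x_2 = 1 & 4/5 = 4/5
x_1 -> x_2 = 3/5 -> 4/5 = 1
(x_1 -> x_2) & x_3 = 1 & 2/5 = 2/5
((x_2 -> x_2) & x_2) -> ((x_1 -> x_2) & x_3) = 4/5 -> 2/5 = 2/5
~(((x_2 -> x_2) & x_2) -> ((x_1 -> x_2) & x_3)) = ~2/5 = 0
~x_2 = ~4/5 = 0
x_3 | x_1 = 2/5 | 3/5 = 3/5
~x_2 | (x_3 | x_1) = 0 | 3/5 = 3/5
~(~x_2 | (x_3 | x_1)) = ~3/5 = 0
x_3 | x_1 = 2/5 | 3/5 = 3/5
(x_3 | x_1) -> x_1 = 3/5 -> 3/5 = 1
x_1 | x_1 = 3/5 | 3/5 = 3/5
(x_1 | x_1) & x_2 = 3/5 & 4/5 = 3/5
((x_3 | x_1) -> x_1) & ((x_1 | x_1) & x_2) = 1 & 3/5 = 3/5
~(~x_2 | (x_3 | x_1)) | (((x_3 | x_1) -> x_1) & ((x_1 | x_1) & x_2)) = 0 | 3/5 = 3/5
~(((x_2 -> x_2) & x_2) -> ((x_1 -> x_2) & x_3)) | (~(~x_2 | (x_3 | x_1)) | (((x_3 | x_1) -> x_1) & ((x_1 | x_1) & x_2))) = 0 | 3/5 = 3/5
x_2 -> x_3 = 4/5 -> 2/5 = 2/5
~(x_2 -> x_3) = ~2/5 = 0
x_1 | x_3 = 3/5 | 2/5 = 3/5
~(x_2 -> x_3) -> (x_1 | x_3) = 0 -> 3/5 = 1
x_1 | x_2 = 3/5 | 4/5 = 4/5
x_1 | x_1 = 3/5 | 3/5 = 3/5
(x_1 | x_2) -> (x_1 | x_1) = 4/5 -> 3/5 = 3/5
((x_1 | x_2) -> (x_1 | x_1)) & x_1 = 3/5 & 3/5 = 3/5
(~(x_2 -> x_3) -> (x_1 | x_3)) | (((x_1 | x_2) -> (x_1 | x_1)) & x_1) = 1 | 3/5 = 1
~((~(x_2 -> x_3) -> (x_1 | x_3)) | (((x_1 | x_2) -> (x_1 | x_1)) & x_1)) = ~1 = 0
(~(((x_2 -> x_2) & x_2) -> ((x_1 -> x_2) & x_3)) | (~(~x_2 | (x_3 | x_1)) | (((x_3 | x_1) -> x_1) & ((x_1 | x_1) & x_2)))) | ~((~(x_2 -> x_3) -> (x_1 | x_3)) | (((x_1 | x_2) -> (x_1 | x_1)) & x_1)) = 3/5 | 0 = 3/5

3/5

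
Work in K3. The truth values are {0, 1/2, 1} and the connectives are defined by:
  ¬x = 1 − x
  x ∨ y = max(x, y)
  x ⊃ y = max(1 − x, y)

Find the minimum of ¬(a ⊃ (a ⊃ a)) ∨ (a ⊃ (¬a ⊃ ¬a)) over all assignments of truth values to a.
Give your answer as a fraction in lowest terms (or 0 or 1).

1/2

Take a = 1/2:
a ⊃ a = 1/2 ⊃ 1/2 = 1/2
a ⊃ (a ⊃ a) = 1/2 ⊃ 1/2 = 1/2
¬(a ⊃ (a ⊃ a)) = ¬1/2 = 1/2
¬a = ¬1/2 = 1/2
¬a = ¬1/2 = 1/2
¬a ⊃ ¬a = 1/2 ⊃ 1/2 = 1/2
a ⊃ (¬a ⊃ ¬a) = 1/2 ⊃ 1/2 = 1/2
¬(a ⊃ (a ⊃ a)) ∨ (a ⊃ (¬a ⊃ ¬a)) = 1/2 ∨ 1/2 = 1/2
No assignment yields a value below 1/2, so this is the minimum.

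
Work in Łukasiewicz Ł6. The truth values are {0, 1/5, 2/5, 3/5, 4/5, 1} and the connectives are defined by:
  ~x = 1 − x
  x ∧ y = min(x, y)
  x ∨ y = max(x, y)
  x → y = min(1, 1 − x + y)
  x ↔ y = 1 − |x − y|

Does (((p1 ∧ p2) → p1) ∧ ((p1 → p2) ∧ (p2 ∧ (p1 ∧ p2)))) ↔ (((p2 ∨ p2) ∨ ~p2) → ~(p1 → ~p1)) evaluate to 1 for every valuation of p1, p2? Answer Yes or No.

Counterexample: take p1 = 0, p2 = 1/5.
p1 ∧ p2 = 0 ∧ 1/5 = 0
(p1 ∧ p2) → p1 = 0 → 0 = 1
p1 → p2 = 0 → 1/5 = 1
p1 ∧ p2 = 0 ∧ 1/5 = 0
p2 ∧ (p1 ∧ p2) = 1/5 ∧ 0 = 0
(p1 → p2) ∧ (p2 ∧ (p1 ∧ p2)) = 1 ∧ 0 = 0
((p1 ∧ p2) → p1) ∧ ((p1 → p2) ∧ (p2 ∧ (p1 ∧ p2))) = 1 ∧ 0 = 0
p2 ∨ p2 = 1/5 ∨ 1/5 = 1/5
~p2 = ~1/5 = 4/5
(p2 ∨ p2) ∨ ~p2 = 1/5 ∨ 4/5 = 4/5
~p1 = ~0 = 1
p1 → ~p1 = 0 → 1 = 1
~(p1 → ~p1) = ~1 = 0
((p2 ∨ p2) ∨ ~p2) → ~(p1 → ~p1) = 4/5 → 0 = 1/5
(((p1 ∧ p2) → p1) ∧ ((p1 → p2) ∧ (p2 ∧ (p1 ∧ p2)))) ↔ (((p2 ∨ p2) ∨ ~p2) → ~(p1 → ~p1)) = 0 ↔ 1/5 = 4/5
This gives 4/5 ≠ 1.

No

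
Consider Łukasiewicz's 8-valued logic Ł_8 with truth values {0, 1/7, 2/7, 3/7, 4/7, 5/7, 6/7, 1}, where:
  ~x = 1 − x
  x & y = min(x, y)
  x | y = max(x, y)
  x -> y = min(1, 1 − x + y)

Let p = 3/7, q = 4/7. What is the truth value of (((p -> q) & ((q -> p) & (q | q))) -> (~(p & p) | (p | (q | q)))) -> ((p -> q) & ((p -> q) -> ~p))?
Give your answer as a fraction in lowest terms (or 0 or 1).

p -> q = 3/7 -> 4/7 = 1
q -> p = 4/7 -> 3/7 = 6/7
q | q = 4/7 | 4/7 = 4/7
(q -> p) & (q | q) = 6/7 & 4/7 = 4/7
(p -> q) & ((q -> p) & (q | q)) = 1 & 4/7 = 4/7
p & p = 3/7 & 3/7 = 3/7
~(p & p) = ~3/7 = 4/7
q | q = 4/7 | 4/7 = 4/7
p | (q | q) = 3/7 | 4/7 = 4/7
~(p & p) | (p | (q | q)) = 4/7 | 4/7 = 4/7
((p -> q) & ((q -> p) & (q | q))) -> (~(p & p) | (p | (q | q))) = 4/7 -> 4/7 = 1
p -> q = 3/7 -> 4/7 = 1
p -> q = 3/7 -> 4/7 = 1
~p = ~3/7 = 4/7
(p -> q) -> ~p = 1 -> 4/7 = 4/7
(p -> q) & ((p -> q) -> ~p) = 1 & 4/7 = 4/7
(((p -> q) & ((q -> p) & (q | q))) -> (~(p & p) | (p | (q | q)))) -> ((p -> q) & ((p -> q) -> ~p)) = 1 -> 4/7 = 4/7

4/7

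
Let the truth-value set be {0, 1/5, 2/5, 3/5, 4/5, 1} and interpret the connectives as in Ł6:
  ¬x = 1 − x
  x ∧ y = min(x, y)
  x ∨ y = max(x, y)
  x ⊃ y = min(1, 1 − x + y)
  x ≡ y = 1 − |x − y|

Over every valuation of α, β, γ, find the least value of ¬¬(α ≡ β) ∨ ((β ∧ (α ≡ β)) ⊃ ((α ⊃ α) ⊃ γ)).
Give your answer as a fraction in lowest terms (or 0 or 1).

Take α = 0, β = 2/5, γ = 0:
α ≡ β = 0 ≡ 2/5 = 3/5
¬(α ≡ β) = ¬3/5 = 2/5
¬¬(α ≡ β) = ¬2/5 = 3/5
α ≡ β = 0 ≡ 2/5 = 3/5
β ∧ (α ≡ β) = 2/5 ∧ 3/5 = 2/5
α ⊃ α = 0 ⊃ 0 = 1
(α ⊃ α) ⊃ γ = 1 ⊃ 0 = 0
(β ∧ (α ≡ β)) ⊃ ((α ⊃ α) ⊃ γ) = 2/5 ⊃ 0 = 3/5
¬¬(α ≡ β) ∨ ((β ∧ (α ≡ β)) ⊃ ((α ⊃ α) ⊃ γ)) = 3/5 ∨ 3/5 = 3/5
No assignment yields a value below 3/5, so this is the minimum.

3/5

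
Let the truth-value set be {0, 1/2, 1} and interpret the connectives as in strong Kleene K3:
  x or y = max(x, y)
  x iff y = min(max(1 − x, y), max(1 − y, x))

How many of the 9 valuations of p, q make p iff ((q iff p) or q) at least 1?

1

p = 0, q = 0 ↦ 0  <
p = 0, q = 1/2 ↦ 1/2  <
p = 0, q = 1 ↦ 0  <
p = 1/2, q = 0 ↦ 1/2  <
p = 1/2, q = 1/2 ↦ 1/2  <
p = 1/2, q = 1 ↦ 1/2  <
p = 1, q = 0 ↦ 0  <
p = 1, q = 1/2 ↦ 1/2  <
p = 1, q = 1 ↦ 1  ≥
So 1 of the 9 assignments meets the threshold.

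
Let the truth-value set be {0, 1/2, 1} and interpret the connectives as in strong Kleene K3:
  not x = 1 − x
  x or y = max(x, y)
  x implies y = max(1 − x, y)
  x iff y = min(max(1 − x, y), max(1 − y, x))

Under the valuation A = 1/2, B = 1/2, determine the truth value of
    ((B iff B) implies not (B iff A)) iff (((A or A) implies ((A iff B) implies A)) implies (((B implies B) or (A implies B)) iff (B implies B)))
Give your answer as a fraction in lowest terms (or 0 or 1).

1/2

B iff B = 1/2 iff 1/2 = 1/2
B iff A = 1/2 iff 1/2 = 1/2
not (B iff A) = not 1/2 = 1/2
(B iff B) implies not (B iff A) = 1/2 implies 1/2 = 1/2
A or A = 1/2 or 1/2 = 1/2
A iff B = 1/2 iff 1/2 = 1/2
(A iff B) implies A = 1/2 implies 1/2 = 1/2
(A or A) implies ((A iff B) implies A) = 1/2 implies 1/2 = 1/2
B implies B = 1/2 implies 1/2 = 1/2
A implies B = 1/2 implies 1/2 = 1/2
(B implies B) or (A implies B) = 1/2 or 1/2 = 1/2
B implies B = 1/2 implies 1/2 = 1/2
((B implies B) or (A implies B)) iff (B implies B) = 1/2 iff 1/2 = 1/2
((A or A) implies ((A iff B) implies A)) implies (((B implies B) or (A implies B)) iff (B implies B)) = 1/2 implies 1/2 = 1/2
((B iff B) implies not (B iff A)) iff (((A or A) implies ((A iff B) implies A)) implies (((B implies B) or (A implies B)) iff (B implies B))) = 1/2 iff 1/2 = 1/2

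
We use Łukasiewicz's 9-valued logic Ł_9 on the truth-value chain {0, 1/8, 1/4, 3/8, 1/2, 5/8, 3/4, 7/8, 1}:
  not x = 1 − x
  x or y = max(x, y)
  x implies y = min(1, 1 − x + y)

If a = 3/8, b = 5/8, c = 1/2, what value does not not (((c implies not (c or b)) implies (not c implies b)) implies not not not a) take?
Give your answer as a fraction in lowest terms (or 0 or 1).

5/8

c or b = 1/2 or 5/8 = 5/8
not (c or b) = not 5/8 = 3/8
c implies not (c or b) = 1/2 implies 3/8 = 7/8
not c = not 1/2 = 1/2
not c implies b = 1/2 implies 5/8 = 1
(c implies not (c or b)) implies (not c implies b) = 7/8 implies 1 = 1
not a = not 3/8 = 5/8
not not a = not 5/8 = 3/8
not not not a = not 3/8 = 5/8
((c implies not (c or b)) implies (not c implies b)) implies not not not a = 1 implies 5/8 = 5/8
not (((c implies not (c or b)) implies (not c implies b)) implies not not not a) = not 5/8 = 3/8
not not (((c implies not (c or b)) implies (not c implies b)) implies not not not a) = not 3/8 = 5/8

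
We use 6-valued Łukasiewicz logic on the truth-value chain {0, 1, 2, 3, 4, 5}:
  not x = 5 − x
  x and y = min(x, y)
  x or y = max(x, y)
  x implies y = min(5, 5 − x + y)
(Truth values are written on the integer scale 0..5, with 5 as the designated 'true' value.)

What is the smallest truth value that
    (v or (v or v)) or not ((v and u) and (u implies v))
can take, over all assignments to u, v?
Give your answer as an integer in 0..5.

3

Take u = 2, v = 2:
v or v = 2 or 2 = 2
v or (v or v) = 2 or 2 = 2
v and u = 2 and 2 = 2
u implies v = 2 implies 2 = 5
(v and u) and (u implies v) = 2 and 5 = 2
not ((v and u) and (u implies v)) = not 2 = 3
(v or (v or v)) or not ((v and u) and (u implies v)) = 2 or 3 = 3
No assignment yields a value below 3, so this is the minimum.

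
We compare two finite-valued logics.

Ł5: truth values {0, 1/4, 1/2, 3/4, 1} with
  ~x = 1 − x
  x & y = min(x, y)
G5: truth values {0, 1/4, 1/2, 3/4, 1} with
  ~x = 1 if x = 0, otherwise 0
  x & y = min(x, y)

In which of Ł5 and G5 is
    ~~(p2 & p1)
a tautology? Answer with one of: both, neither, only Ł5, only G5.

In Ł5: at p1 = 0, p2 = 0 the value is 0 — not a tautology.
In G5: at p1 = 0, p2 = 0 the value is 0 — not a tautology.

neither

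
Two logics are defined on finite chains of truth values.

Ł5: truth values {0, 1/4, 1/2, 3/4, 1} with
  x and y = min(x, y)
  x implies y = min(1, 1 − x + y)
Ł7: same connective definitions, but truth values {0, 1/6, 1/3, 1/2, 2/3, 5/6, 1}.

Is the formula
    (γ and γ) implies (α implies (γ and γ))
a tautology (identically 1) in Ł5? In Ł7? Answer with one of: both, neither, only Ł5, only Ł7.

In Ł5: every assignment gives 1 — tautology.
In Ł7: every assignment gives 1 — tautology.

both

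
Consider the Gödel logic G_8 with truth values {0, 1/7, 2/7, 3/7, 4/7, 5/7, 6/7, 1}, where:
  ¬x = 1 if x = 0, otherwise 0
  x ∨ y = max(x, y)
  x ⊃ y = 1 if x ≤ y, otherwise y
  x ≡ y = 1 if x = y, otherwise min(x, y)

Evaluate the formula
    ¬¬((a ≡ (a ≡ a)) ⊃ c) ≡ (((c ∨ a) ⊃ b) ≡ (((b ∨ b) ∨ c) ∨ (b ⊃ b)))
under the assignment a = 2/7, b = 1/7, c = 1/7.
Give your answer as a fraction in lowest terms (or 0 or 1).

1/7

a ≡ a = 2/7 ≡ 2/7 = 1
a ≡ (a ≡ a) = 2/7 ≡ 1 = 2/7
(a ≡ (a ≡ a)) ⊃ c = 2/7 ⊃ 1/7 = 1/7
¬((a ≡ (a ≡ a)) ⊃ c) = ¬1/7 = 0
¬¬((a ≡ (a ≡ a)) ⊃ c) = ¬0 = 1
c ∨ a = 1/7 ∨ 2/7 = 2/7
(c ∨ a) ⊃ b = 2/7 ⊃ 1/7 = 1/7
b ∨ b = 1/7 ∨ 1/7 = 1/7
(b ∨ b) ∨ c = 1/7 ∨ 1/7 = 1/7
b ⊃ b = 1/7 ⊃ 1/7 = 1
((b ∨ b) ∨ c) ∨ (b ⊃ b) = 1/7 ∨ 1 = 1
((c ∨ a) ⊃ b) ≡ (((b ∨ b) ∨ c) ∨ (b ⊃ b)) = 1/7 ≡ 1 = 1/7
¬¬((a ≡ (a ≡ a)) ⊃ c) ≡ (((c ∨ a) ⊃ b) ≡ (((b ∨ b) ∨ c) ∨ (b ⊃ b))) = 1 ≡ 1/7 = 1/7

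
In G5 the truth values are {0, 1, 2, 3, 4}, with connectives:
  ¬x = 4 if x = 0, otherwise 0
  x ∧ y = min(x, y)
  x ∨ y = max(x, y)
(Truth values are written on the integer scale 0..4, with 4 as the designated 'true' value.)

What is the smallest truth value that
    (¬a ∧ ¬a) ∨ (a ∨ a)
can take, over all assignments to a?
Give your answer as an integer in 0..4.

1

Take a = 1:
¬a = ¬1 = 0
¬a = ¬1 = 0
¬a ∧ ¬a = 0 ∧ 0 = 0
a ∨ a = 1 ∨ 1 = 1
(¬a ∧ ¬a) ∨ (a ∨ a) = 0 ∨ 1 = 1
No assignment yields a value below 1, so this is the minimum.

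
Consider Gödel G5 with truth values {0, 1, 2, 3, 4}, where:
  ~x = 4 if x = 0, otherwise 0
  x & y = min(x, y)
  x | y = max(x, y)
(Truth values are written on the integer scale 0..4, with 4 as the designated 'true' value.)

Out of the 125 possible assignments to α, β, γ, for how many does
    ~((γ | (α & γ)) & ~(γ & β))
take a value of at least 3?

value 4: 105 assignments (counts)
value 0: 20 assignments
So 105 of the 125 assignments meet the threshold.

105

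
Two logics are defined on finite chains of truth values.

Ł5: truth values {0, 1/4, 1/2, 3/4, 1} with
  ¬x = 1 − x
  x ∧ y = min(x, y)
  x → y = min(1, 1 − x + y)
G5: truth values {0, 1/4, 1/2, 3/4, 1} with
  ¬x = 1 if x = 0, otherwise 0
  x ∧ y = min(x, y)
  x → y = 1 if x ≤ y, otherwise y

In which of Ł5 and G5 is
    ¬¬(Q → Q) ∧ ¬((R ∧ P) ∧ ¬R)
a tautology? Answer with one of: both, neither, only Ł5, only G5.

In Ł5: at P = 1/4, Q = 0, R = 1/4 the value is 3/4 — not a tautology.
In G5: every assignment gives 1 — tautology.

only G5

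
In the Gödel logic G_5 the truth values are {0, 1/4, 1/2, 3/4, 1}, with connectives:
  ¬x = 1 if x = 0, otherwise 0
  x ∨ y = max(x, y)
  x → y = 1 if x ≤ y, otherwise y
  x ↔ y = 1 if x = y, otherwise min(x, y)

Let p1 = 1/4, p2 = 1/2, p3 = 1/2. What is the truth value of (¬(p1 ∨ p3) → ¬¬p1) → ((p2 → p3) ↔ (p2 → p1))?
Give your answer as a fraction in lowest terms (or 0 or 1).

1/4

p1 ∨ p3 = 1/4 ∨ 1/2 = 1/2
¬(p1 ∨ p3) = ¬1/2 = 0
¬p1 = ¬1/4 = 0
¬¬p1 = ¬0 = 1
¬(p1 ∨ p3) → ¬¬p1 = 0 → 1 = 1
p2 → p3 = 1/2 → 1/2 = 1
p2 → p1 = 1/2 → 1/4 = 1/4
(p2 → p3) ↔ (p2 → p1) = 1 ↔ 1/4 = 1/4
(¬(p1 ∨ p3) → ¬¬p1) → ((p2 → p3) ↔ (p2 → p1)) = 1 → 1/4 = 1/4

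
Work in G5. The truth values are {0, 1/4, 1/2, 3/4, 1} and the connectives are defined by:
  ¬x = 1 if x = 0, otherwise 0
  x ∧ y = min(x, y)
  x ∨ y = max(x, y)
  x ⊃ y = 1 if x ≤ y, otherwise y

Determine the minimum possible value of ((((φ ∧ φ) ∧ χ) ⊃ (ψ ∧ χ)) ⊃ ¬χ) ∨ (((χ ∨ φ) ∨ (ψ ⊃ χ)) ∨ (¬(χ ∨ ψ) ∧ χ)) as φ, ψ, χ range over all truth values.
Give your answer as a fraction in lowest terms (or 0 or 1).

1/4

Take φ = 0, ψ = 1/2, χ = 1/4:
φ ∧ φ = 0 ∧ 0 = 0
(φ ∧ φ) ∧ χ = 0 ∧ 1/4 = 0
ψ ∧ χ = 1/2 ∧ 1/4 = 1/4
((φ ∧ φ) ∧ χ) ⊃ (ψ ∧ χ) = 0 ⊃ 1/4 = 1
¬χ = ¬1/4 = 0
(((φ ∧ φ) ∧ χ) ⊃ (ψ ∧ χ)) ⊃ ¬χ = 1 ⊃ 0 = 0
χ ∨ φ = 1/4 ∨ 0 = 1/4
ψ ⊃ χ = 1/2 ⊃ 1/4 = 1/4
(χ ∨ φ) ∨ (ψ ⊃ χ) = 1/4 ∨ 1/4 = 1/4
χ ∨ ψ = 1/4 ∨ 1/2 = 1/2
¬(χ ∨ ψ) = ¬1/2 = 0
¬(χ ∨ ψ) ∧ χ = 0 ∧ 1/4 = 0
((χ ∨ φ) ∨ (ψ ⊃ χ)) ∨ (¬(χ ∨ ψ) ∧ χ) = 1/4 ∨ 0 = 1/4
((((φ ∧ φ) ∧ χ) ⊃ (ψ ∧ χ)) ⊃ ¬χ) ∨ (((χ ∨ φ) ∨ (ψ ⊃ χ)) ∨ (¬(χ ∨ ψ) ∧ χ)) = 0 ∨ 1/4 = 1/4
No assignment yields a value below 1/4, so this is the minimum.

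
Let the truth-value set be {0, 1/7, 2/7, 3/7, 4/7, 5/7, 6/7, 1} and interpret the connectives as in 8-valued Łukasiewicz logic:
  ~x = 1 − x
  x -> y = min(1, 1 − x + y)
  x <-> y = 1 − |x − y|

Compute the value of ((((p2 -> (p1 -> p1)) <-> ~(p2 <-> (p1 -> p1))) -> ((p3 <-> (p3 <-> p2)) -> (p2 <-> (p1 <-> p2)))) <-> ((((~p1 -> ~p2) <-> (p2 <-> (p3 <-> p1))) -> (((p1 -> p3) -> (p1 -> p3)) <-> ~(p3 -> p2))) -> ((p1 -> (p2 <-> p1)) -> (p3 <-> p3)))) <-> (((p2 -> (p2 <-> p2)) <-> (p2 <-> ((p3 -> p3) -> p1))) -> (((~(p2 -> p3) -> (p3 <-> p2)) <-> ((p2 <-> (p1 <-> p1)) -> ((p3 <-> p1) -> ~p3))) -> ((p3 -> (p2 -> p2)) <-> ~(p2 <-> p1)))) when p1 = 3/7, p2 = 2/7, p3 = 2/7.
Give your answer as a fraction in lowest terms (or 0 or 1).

2/7

p1 -> p1 = 3/7 -> 3/7 = 1
p2 -> (p1 -> p1) = 2/7 -> 1 = 1
p1 -> p1 = 3/7 -> 3/7 = 1
p2 <-> (p1 -> p1) = 2/7 <-> 1 = 2/7
~(p2 <-> (p1 -> p1)) = ~2/7 = 5/7
(p2 -> (p1 -> p1)) <-> ~(p2 <-> (p1 -> p1)) = 1 <-> 5/7 = 5/7
p3 <-> p2 = 2/7 <-> 2/7 = 1
p3 <-> (p3 <-> p2) = 2/7 <-> 1 = 2/7
p1 <-> p2 = 3/7 <-> 2/7 = 6/7
p2 <-> (p1 <-> p2) = 2/7 <-> 6/7 = 3/7
(p3 <-> (p3 <-> p2)) -> (p2 <-> (p1 <-> p2)) = 2/7 -> 3/7 = 1
((p2 -> (p1 -> p1)) <-> ~(p2 <-> (p1 -> p1))) -> ((p3 <-> (p3 <-> p2)) -> (p2 <-> (p1 <-> p2))) = 5/7 -> 1 = 1
~p1 = ~3/7 = 4/7
~p2 = ~2/7 = 5/7
~p1 -> ~p2 = 4/7 -> 5/7 = 1
p3 <-> p1 = 2/7 <-> 3/7 = 6/7
p2 <-> (p3 <-> p1) = 2/7 <-> 6/7 = 3/7
(~p1 -> ~p2) <-> (p2 <-> (p3 <-> p1)) = 1 <-> 3/7 = 3/7
p1 -> p3 = 3/7 -> 2/7 = 6/7
p1 -> p3 = 3/7 -> 2/7 = 6/7
(p1 -> p3) -> (p1 -> p3) = 6/7 -> 6/7 = 1
p3 -> p2 = 2/7 -> 2/7 = 1
~(p3 -> p2) = ~1 = 0
((p1 -> p3) -> (p1 -> p3)) <-> ~(p3 -> p2) = 1 <-> 0 = 0
((~p1 -> ~p2) <-> (p2 <-> (p3 <-> p1))) -> (((p1 -> p3) -> (p1 -> p3)) <-> ~(p3 -> p2)) = 3/7 -> 0 = 4/7
p2 <-> p1 = 2/7 <-> 3/7 = 6/7
p1 -> (p2 <-> p1) = 3/7 -> 6/7 = 1
p3 <-> p3 = 2/7 <-> 2/7 = 1
(p1 -> (p2 <-> p1)) -> (p3 <-> p3) = 1 -> 1 = 1
(((~p1 -> ~p2) <-> (p2 <-> (p3 <-> p1))) -> (((p1 -> p3) -> (p1 -> p3)) <-> ~(p3 -> p2))) -> ((p1 -> (p2 <-> p1)) -> (p3 <-> p3)) = 4/7 -> 1 = 1
(((p2 -> (p1 -> p1)) <-> ~(p2 <-> (p1 -> p1))) -> ((p3 <-> (p3 <-> p2)) -> (p2 <-> (p1 <-> p2)))) <-> ((((~p1 -> ~p2) <-> (p2 <-> (p3 <-> p1))) -> (((p1 -> p3) -> (p1 -> p3)) <-> ~(p3 -> p2))) -> ((p1 -> (p2 <-> p1)) -> (p3 <-> p3))) = 1 <-> 1 = 1
p2 <-> p2 = 2/7 <-> 2/7 = 1
p2 -> (p2 <-> p2) = 2/7 -> 1 = 1
p3 -> p3 = 2/7 -> 2/7 = 1
(p3 -> p3) -> p1 = 1 -> 3/7 = 3/7
p2 <-> ((p3 -> p3) -> p1) = 2/7 <-> 3/7 = 6/7
(p2 -> (p2 <-> p2)) <-> (p2 <-> ((p3 -> p3) -> p1)) = 1 <-> 6/7 = 6/7
p2 -> p3 = 2/7 -> 2/7 = 1
~(p2 -> p3) = ~1 = 0
p3 <-> p2 = 2/7 <-> 2/7 = 1
~(p2 -> p3) -> (p3 <-> p2) = 0 -> 1 = 1
p1 <-> p1 = 3/7 <-> 3/7 = 1
p2 <-> (p1 <-> p1) = 2/7 <-> 1 = 2/7
p3 <-> p1 = 2/7 <-> 3/7 = 6/7
~p3 = ~2/7 = 5/7
(p3 <-> p1) -> ~p3 = 6/7 -> 5/7 = 6/7
(p2 <-> (p1 <-> p1)) -> ((p3 <-> p1) -> ~p3) = 2/7 -> 6/7 = 1
(~(p2 -> p3) -> (p3 <-> p2)) <-> ((p2 <-> (p1 <-> p1)) -> ((p3 <-> p1) -> ~p3)) = 1 <-> 1 = 1
p2 -> p2 = 2/7 -> 2/7 = 1
p3 -> (p2 -> p2) = 2/7 -> 1 = 1
p2 <-> p1 = 2/7 <-> 3/7 = 6/7
~(p2 <-> p1) = ~6/7 = 1/7
(p3 -> (p2 -> p2)) <-> ~(p2 <-> p1) = 1 <-> 1/7 = 1/7
((~(p2 -> p3) -> (p3 <-> p2)) <-> ((p2 <-> (p1 <-> p1)) -> ((p3 <-> p1) -> ~p3))) -> ((p3 -> (p2 -> p2)) <-> ~(p2 <-> p1)) = 1 -> 1/7 = 1/7
((p2 -> (p2 <-> p2)) <-> (p2 <-> ((p3 -> p3) -> p1))) -> (((~(p2 -> p3) -> (p3 <-> p2)) <-> ((p2 <-> (p1 <-> p1)) -> ((p3 <-> p1) -> ~p3))) -> ((p3 -> (p2 -> p2)) <-> ~(p2 <-> p1))) = 6/7 -> 1/7 = 2/7
((((p2 -> (p1 -> p1)) <-> ~(p2 <-> (p1 -> p1))) -> ((p3 <-> (p3 <-> p2)) -> (p2 <-> (p1 <-> p2)))) <-> ((((~p1 -> ~p2) <-> (p2 <-> (p3 <-> p1))) -> (((p1 -> p3) -> (p1 -> p3)) <-> ~(p3 -> p2))) -> ((p1 -> (p2 <-> p1)) -> (p3 <-> p3)))) <-> (((p2 -> (p2 <-> p2)) <-> (p2 <-> ((p3 -> p3) -> p1))) -> (((~(p2 -> p3) -> (p3 <-> p2)) <-> ((p2 <-> (p1 <-> p1)) -> ((p3 <-> p1) -> ~p3))) -> ((p3 -> (p2 -> p2)) <-> ~(p2 <-> p1)))) = 1 <-> 2/7 = 2/7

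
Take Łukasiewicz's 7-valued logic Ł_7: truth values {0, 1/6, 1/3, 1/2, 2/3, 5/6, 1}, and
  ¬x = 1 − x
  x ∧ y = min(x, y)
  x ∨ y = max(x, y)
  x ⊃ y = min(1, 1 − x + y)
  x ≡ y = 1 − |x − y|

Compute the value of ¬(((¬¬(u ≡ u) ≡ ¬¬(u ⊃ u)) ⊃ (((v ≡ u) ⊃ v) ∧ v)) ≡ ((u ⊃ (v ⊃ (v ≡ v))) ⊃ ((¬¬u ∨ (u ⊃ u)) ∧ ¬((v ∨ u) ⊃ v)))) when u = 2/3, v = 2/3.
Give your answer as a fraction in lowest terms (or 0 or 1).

u ≡ u = 2/3 ≡ 2/3 = 1
¬(u ≡ u) = ¬1 = 0
¬¬(u ≡ u) = ¬0 = 1
u ⊃ u = 2/3 ⊃ 2/3 = 1
¬(u ⊃ u) = ¬1 = 0
¬¬(u ⊃ u) = ¬0 = 1
¬¬(u ≡ u) ≡ ¬¬(u ⊃ u) = 1 ≡ 1 = 1
v ≡ u = 2/3 ≡ 2/3 = 1
(v ≡ u) ⊃ v = 1 ⊃ 2/3 = 2/3
((v ≡ u) ⊃ v) ∧ v = 2/3 ∧ 2/3 = 2/3
(¬¬(u ≡ u) ≡ ¬¬(u ⊃ u)) ⊃ (((v ≡ u) ⊃ v) ∧ v) = 1 ⊃ 2/3 = 2/3
v ≡ v = 2/3 ≡ 2/3 = 1
v ⊃ (v ≡ v) = 2/3 ⊃ 1 = 1
u ⊃ (v ⊃ (v ≡ v)) = 2/3 ⊃ 1 = 1
¬u = ¬2/3 = 1/3
¬¬u = ¬1/3 = 2/3
u ⊃ u = 2/3 ⊃ 2/3 = 1
¬¬u ∨ (u ⊃ u) = 2/3 ∨ 1 = 1
v ∨ u = 2/3 ∨ 2/3 = 2/3
(v ∨ u) ⊃ v = 2/3 ⊃ 2/3 = 1
¬((v ∨ u) ⊃ v) = ¬1 = 0
(¬¬u ∨ (u ⊃ u)) ∧ ¬((v ∨ u) ⊃ v) = 1 ∧ 0 = 0
(u ⊃ (v ⊃ (v ≡ v))) ⊃ ((¬¬u ∨ (u ⊃ u)) ∧ ¬((v ∨ u) ⊃ v)) = 1 ⊃ 0 = 0
((¬¬(u ≡ u) ≡ ¬¬(u ⊃ u)) ⊃ (((v ≡ u) ⊃ v) ∧ v)) ≡ ((u ⊃ (v ⊃ (v ≡ v))) ⊃ ((¬¬u ∨ (u ⊃ u)) ∧ ¬((v ∨ u) ⊃ v))) = 2/3 ≡ 0 = 1/3
¬(((¬¬(u ≡ u) ≡ ¬¬(u ⊃ u)) ⊃ (((v ≡ u) ⊃ v) ∧ v)) ≡ ((u ⊃ (v ⊃ (v ≡ v))) ⊃ ((¬¬u ∨ (u ⊃ u)) ∧ ¬((v ∨ u) ⊃ v)))) = ¬1/3 = 2/3

2/3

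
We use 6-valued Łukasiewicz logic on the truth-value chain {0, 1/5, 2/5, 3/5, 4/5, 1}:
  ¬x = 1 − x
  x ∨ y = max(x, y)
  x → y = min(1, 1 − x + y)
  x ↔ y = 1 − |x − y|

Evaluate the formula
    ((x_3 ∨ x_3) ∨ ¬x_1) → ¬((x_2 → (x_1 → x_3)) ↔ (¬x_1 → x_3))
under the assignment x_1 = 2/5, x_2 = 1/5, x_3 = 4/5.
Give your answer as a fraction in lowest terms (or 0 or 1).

1/5

x_3 ∨ x_3 = 4/5 ∨ 4/5 = 4/5
¬x_1 = ¬2/5 = 3/5
(x_3 ∨ x_3) ∨ ¬x_1 = 4/5 ∨ 3/5 = 4/5
x_1 → x_3 = 2/5 → 4/5 = 1
x_2 → (x_1 → x_3) = 1/5 → 1 = 1
¬x_1 = ¬2/5 = 3/5
¬x_1 → x_3 = 3/5 → 4/5 = 1
(x_2 → (x_1 → x_3)) ↔ (¬x_1 → x_3) = 1 ↔ 1 = 1
¬((x_2 → (x_1 → x_3)) ↔ (¬x_1 → x_3)) = ¬1 = 0
((x_3 ∨ x_3) ∨ ¬x_1) → ¬((x_2 → (x_1 → x_3)) ↔ (¬x_1 → x_3)) = 4/5 → 0 = 1/5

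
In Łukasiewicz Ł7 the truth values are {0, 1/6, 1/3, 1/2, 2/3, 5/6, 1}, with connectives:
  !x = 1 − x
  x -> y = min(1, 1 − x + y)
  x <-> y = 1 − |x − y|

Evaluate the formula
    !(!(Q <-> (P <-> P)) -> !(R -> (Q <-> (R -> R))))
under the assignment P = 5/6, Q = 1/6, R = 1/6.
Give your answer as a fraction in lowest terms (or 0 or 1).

5/6

P <-> P = 5/6 <-> 5/6 = 1
Q <-> (P <-> P) = 1/6 <-> 1 = 1/6
!(Q <-> (P <-> P)) = !1/6 = 5/6
R -> R = 1/6 -> 1/6 = 1
Q <-> (R -> R) = 1/6 <-> 1 = 1/6
R -> (Q <-> (R -> R)) = 1/6 -> 1/6 = 1
!(R -> (Q <-> (R -> R))) = !1 = 0
!(Q <-> (P <-> P)) -> !(R -> (Q <-> (R -> R))) = 5/6 -> 0 = 1/6
!(!(Q <-> (P <-> P)) -> !(R -> (Q <-> (R -> R)))) = !1/6 = 5/6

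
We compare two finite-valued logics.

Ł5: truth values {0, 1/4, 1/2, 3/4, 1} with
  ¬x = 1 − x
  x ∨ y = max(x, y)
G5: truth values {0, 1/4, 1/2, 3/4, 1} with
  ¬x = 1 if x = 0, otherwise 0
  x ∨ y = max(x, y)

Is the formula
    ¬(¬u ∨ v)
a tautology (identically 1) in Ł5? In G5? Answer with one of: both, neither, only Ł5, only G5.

In Ł5: at u = 0, v = 0 the value is 0 — not a tautology.
In G5: at u = 0, v = 0 the value is 0 — not a tautology.

neither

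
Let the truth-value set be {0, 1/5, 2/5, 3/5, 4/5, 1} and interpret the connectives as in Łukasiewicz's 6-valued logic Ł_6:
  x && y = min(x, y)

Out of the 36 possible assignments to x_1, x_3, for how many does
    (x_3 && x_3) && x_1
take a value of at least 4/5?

4

value 1: 1 assignment (counts)
value 4/5: 3 assignments (counts)
value 3/5: 5 assignments
value 2/5: 7 assignments
value 1/5: 9 assignments
value 0: 11 assignments
So 4 of the 36 assignments meet the threshold.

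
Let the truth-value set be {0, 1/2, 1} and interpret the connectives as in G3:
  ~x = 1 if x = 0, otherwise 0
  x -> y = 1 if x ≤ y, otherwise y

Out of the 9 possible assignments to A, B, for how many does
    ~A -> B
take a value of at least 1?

A = 0, B = 0 ↦ 0  <
A = 0, B = 1/2 ↦ 1/2  <
A = 0, B = 1 ↦ 1  ≥
A = 1/2, B = 0 ↦ 1  ≥
A = 1/2, B = 1/2 ↦ 1  ≥
A = 1/2, B = 1 ↦ 1  ≥
A = 1, B = 0 ↦ 1  ≥
A = 1, B = 1/2 ↦ 1  ≥
A = 1, B = 1 ↦ 1  ≥
So 7 of the 9 assignments meet the threshold.

7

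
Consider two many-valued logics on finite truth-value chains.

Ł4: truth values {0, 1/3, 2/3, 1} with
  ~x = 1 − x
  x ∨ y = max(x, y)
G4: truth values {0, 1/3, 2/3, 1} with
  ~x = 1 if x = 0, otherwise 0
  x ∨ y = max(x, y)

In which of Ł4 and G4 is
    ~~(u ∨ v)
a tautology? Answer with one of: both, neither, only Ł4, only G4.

In Ł4: at u = 0, v = 0 the value is 0 — not a tautology.
In G4: at u = 0, v = 0 the value is 0 — not a tautology.

neither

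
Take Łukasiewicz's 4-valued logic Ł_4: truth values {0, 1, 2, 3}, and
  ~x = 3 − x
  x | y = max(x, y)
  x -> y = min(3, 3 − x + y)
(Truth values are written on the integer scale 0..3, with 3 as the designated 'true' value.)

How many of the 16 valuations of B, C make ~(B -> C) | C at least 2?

B = 0, C = 0 ↦ 0  <
B = 0, C = 1 ↦ 1  <
B = 0, C = 2 ↦ 2  ≥
B = 0, C = 3 ↦ 3  ≥
B = 1, C = 0 ↦ 1  <
B = 1, C = 1 ↦ 1  <
B = 1, C = 2 ↦ 2  ≥
B = 1, C = 3 ↦ 3  ≥
B = 2, C = 0 ↦ 2  ≥
B = 2, C = 1 ↦ 1  <
B = 2, C = 2 ↦ 2  ≥
B = 2, C = 3 ↦ 3  ≥
B = 3, C = 0 ↦ 3  ≥
B = 3, C = 1 ↦ 2  ≥
B = 3, C = 2 ↦ 2  ≥
B = 3, C = 3 ↦ 3  ≥
So 11 of the 16 assignments meet the threshold.

11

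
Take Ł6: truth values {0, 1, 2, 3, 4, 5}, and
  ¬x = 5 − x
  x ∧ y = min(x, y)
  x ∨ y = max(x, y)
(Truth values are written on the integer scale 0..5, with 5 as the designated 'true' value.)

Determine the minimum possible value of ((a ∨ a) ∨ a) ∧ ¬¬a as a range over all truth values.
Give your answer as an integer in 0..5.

0

Take a = 0:
a ∨ a = 0 ∨ 0 = 0
(a ∨ a) ∨ a = 0 ∨ 0 = 0
¬a = ¬0 = 5
¬¬a = ¬5 = 0
((a ∨ a) ∨ a) ∧ ¬¬a = 0 ∧ 0 = 0
No assignment yields a value below 0, so this is the minimum.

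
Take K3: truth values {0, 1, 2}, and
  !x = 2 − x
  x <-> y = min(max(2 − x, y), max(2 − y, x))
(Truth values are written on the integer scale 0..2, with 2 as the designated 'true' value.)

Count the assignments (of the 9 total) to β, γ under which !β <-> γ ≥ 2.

2

β = 0, γ = 0 ↦ 0  <
β = 0, γ = 1 ↦ 1  <
β = 0, γ = 2 ↦ 2  ≥
β = 1, γ = 0 ↦ 1  <
β = 1, γ = 1 ↦ 1  <
β = 1, γ = 2 ↦ 1  <
β = 2, γ = 0 ↦ 2  ≥
β = 2, γ = 1 ↦ 1  <
β = 2, γ = 2 ↦ 0  <
So 2 of the 9 assignments meet the threshold.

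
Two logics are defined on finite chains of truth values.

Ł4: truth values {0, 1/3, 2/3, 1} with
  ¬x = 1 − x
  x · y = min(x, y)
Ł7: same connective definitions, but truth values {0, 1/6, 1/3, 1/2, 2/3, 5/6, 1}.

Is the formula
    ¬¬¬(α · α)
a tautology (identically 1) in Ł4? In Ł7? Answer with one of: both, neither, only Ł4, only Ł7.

In Ł4: at α = 1/3 the value is 2/3 — not a tautology.
In Ł7: at α = 1/6 the value is 5/6 — not a tautology.

neither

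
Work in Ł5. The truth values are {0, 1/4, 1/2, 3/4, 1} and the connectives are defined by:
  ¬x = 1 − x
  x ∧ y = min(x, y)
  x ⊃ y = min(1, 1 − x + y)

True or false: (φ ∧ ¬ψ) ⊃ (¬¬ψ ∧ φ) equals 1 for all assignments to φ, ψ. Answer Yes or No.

No

Counterexample: take φ = 1/4, ψ = 0.
¬ψ = ¬0 = 1
φ ∧ ¬ψ = 1/4 ∧ 1 = 1/4
¬ψ = ¬0 = 1
¬¬ψ = ¬1 = 0
¬¬ψ ∧ φ = 0 ∧ 1/4 = 0
(φ ∧ ¬ψ) ⊃ (¬¬ψ ∧ φ) = 1/4 ⊃ 0 = 3/4
This gives 3/4 ≠ 1.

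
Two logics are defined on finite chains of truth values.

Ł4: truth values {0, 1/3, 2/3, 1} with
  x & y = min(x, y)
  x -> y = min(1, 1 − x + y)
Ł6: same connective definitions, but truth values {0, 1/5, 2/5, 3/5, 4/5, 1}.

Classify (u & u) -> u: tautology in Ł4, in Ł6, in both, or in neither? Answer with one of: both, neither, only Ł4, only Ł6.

In Ł4: every assignment gives 1 — tautology.
In Ł6: every assignment gives 1 — tautology.

both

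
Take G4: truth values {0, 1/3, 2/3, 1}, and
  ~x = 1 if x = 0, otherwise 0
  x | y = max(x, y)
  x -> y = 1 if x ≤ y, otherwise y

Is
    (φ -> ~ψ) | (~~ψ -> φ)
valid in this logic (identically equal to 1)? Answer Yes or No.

Counterexample: take φ = 1/3, ψ = 1/3.
~ψ = ~1/3 = 0
φ -> ~ψ = 1/3 -> 0 = 0
~ψ = ~1/3 = 0
~~ψ = ~0 = 1
~~ψ -> φ = 1 -> 1/3 = 1/3
(φ -> ~ψ) | (~~ψ -> φ) = 0 | 1/3 = 1/3
This gives 1/3 ≠ 1.

No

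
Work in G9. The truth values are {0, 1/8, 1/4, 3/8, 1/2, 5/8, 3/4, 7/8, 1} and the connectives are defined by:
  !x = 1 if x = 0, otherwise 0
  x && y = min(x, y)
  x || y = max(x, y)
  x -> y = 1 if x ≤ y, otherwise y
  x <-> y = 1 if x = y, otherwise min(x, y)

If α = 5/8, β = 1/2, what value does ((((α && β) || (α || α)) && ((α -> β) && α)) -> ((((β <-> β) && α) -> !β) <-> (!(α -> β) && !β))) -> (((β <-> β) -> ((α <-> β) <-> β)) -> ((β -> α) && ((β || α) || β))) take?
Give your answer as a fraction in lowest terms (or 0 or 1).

α && β = 5/8 && 1/2 = 1/2
α || α = 5/8 || 5/8 = 5/8
(α && β) || (α || α) = 1/2 || 5/8 = 5/8
α -> β = 5/8 -> 1/2 = 1/2
(α -> β) && α = 1/2 && 5/8 = 1/2
((α && β) || (α || α)) && ((α -> β) && α) = 5/8 && 1/2 = 1/2
β <-> β = 1/2 <-> 1/2 = 1
(β <-> β) && α = 1 && 5/8 = 5/8
!β = !1/2 = 0
((β <-> β) && α) -> !β = 5/8 -> 0 = 0
α -> β = 5/8 -> 1/2 = 1/2
!(α -> β) = !1/2 = 0
!β = !1/2 = 0
!(α -> β) && !β = 0 && 0 = 0
(((β <-> β) && α) -> !β) <-> (!(α -> β) && !β) = 0 <-> 0 = 1
(((α && β) || (α || α)) && ((α -> β) && α)) -> ((((β <-> β) && α) -> !β) <-> (!(α -> β) && !β)) = 1/2 -> 1 = 1
β <-> β = 1/2 <-> 1/2 = 1
α <-> β = 5/8 <-> 1/2 = 1/2
(α <-> β) <-> β = 1/2 <-> 1/2 = 1
(β <-> β) -> ((α <-> β) <-> β) = 1 -> 1 = 1
β -> α = 1/2 -> 5/8 = 1
β || α = 1/2 || 5/8 = 5/8
(β || α) || β = 5/8 || 1/2 = 5/8
(β -> α) && ((β || α) || β) = 1 && 5/8 = 5/8
((β <-> β) -> ((α <-> β) <-> β)) -> ((β -> α) && ((β || α) || β)) = 1 -> 5/8 = 5/8
((((α && β) || (α || α)) && ((α -> β) && α)) -> ((((β <-> β) && α) -> !β) <-> (!(α -> β) && !β))) -> (((β <-> β) -> ((α <-> β) <-> β)) -> ((β -> α) && ((β || α) || β))) = 1 -> 5/8 = 5/8

5/8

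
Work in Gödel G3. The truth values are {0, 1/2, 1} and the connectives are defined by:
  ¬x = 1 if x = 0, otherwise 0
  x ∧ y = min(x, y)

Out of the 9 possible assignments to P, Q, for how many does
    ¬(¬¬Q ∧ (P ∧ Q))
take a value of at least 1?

P = 0, Q = 0 ↦ 1  ≥
P = 0, Q = 1/2 ↦ 1  ≥
P = 0, Q = 1 ↦ 1  ≥
P = 1/2, Q = 0 ↦ 1  ≥
P = 1/2, Q = 1/2 ↦ 0  <
P = 1/2, Q = 1 ↦ 0  <
P = 1, Q = 0 ↦ 1  ≥
P = 1, Q = 1/2 ↦ 0  <
P = 1, Q = 1 ↦ 0  <
So 5 of the 9 assignments meet the threshold.

5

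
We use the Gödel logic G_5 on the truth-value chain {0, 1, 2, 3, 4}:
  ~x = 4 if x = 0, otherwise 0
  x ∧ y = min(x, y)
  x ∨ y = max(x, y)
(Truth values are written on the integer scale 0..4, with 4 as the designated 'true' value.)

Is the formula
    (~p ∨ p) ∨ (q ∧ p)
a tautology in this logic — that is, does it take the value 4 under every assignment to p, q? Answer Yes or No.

No

Counterexample: take p = 1, q = 0.
~p = ~1 = 0
~p ∨ p = 0 ∨ 1 = 1
q ∧ p = 0 ∧ 1 = 0
(~p ∨ p) ∨ (q ∧ p) = 1 ∨ 0 = 1
This gives 1 ≠ 4.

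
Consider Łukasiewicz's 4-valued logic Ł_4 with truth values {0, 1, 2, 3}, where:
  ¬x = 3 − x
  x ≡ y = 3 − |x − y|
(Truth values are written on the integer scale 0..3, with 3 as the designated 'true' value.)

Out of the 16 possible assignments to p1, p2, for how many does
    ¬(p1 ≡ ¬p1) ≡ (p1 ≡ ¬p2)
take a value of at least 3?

p1 = 0, p2 = 0 ↦ 0  <
p1 = 0, p2 = 1 ↦ 1  <
p1 = 0, p2 = 2 ↦ 2  <
p1 = 0, p2 = 3 ↦ 3  ≥
p1 = 1, p2 = 0 ↦ 3  ≥
p1 = 1, p2 = 1 ↦ 2  <
p1 = 1, p2 = 2 ↦ 1  <
p1 = 1, p2 = 3 ↦ 2  <
p1 = 2, p2 = 0 ↦ 2  <
p1 = 2, p2 = 1 ↦ 1  <
p1 = 2, p2 = 2 ↦ 2  <
p1 = 2, p2 = 3 ↦ 3  ≥
p1 = 3, p2 = 0 ↦ 3  ≥
p1 = 3, p2 = 1 ↦ 2  <
p1 = 3, p2 = 2 ↦ 1  <
p1 = 3, p2 = 3 ↦ 0  <
So 4 of the 16 assignments meet the threshold.

4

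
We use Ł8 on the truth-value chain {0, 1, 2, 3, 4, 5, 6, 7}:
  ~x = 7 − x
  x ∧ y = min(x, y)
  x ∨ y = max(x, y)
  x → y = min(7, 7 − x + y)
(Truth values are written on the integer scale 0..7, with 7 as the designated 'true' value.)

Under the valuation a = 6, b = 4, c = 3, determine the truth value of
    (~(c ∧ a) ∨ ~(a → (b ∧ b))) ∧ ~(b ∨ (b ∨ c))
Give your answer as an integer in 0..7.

3

c ∧ a = 3 ∧ 6 = 3
~(c ∧ a) = ~3 = 4
b ∧ b = 4 ∧ 4 = 4
a → (b ∧ b) = 6 → 4 = 5
~(a → (b ∧ b)) = ~5 = 2
~(c ∧ a) ∨ ~(a → (b ∧ b)) = 4 ∨ 2 = 4
b ∨ c = 4 ∨ 3 = 4
b ∨ (b ∨ c) = 4 ∨ 4 = 4
~(b ∨ (b ∨ c)) = ~4 = 3
(~(c ∧ a) ∨ ~(a → (b ∧ b))) ∧ ~(b ∨ (b ∨ c)) = 4 ∧ 3 = 3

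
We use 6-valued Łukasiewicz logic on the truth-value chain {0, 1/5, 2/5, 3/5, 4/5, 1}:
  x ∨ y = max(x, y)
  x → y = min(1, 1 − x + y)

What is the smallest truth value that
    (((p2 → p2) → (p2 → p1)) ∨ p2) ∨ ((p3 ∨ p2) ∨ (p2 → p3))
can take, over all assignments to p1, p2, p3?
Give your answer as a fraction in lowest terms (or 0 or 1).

3/5

Take p1 = 0, p2 = 2/5, p3 = 0:
p2 → p2 = 2/5 → 2/5 = 1
p2 → p1 = 2/5 → 0 = 3/5
(p2 → p2) → (p2 → p1) = 1 → 3/5 = 3/5
((p2 → p2) → (p2 → p1)) ∨ p2 = 3/5 ∨ 2/5 = 3/5
p3 ∨ p2 = 0 ∨ 2/5 = 2/5
p2 → p3 = 2/5 → 0 = 3/5
(p3 ∨ p2) ∨ (p2 → p3) = 2/5 ∨ 3/5 = 3/5
(((p2 → p2) → (p2 → p1)) ∨ p2) ∨ ((p3 ∨ p2) ∨ (p2 → p3)) = 3/5 ∨ 3/5 = 3/5
No assignment yields a value below 3/5, so this is the minimum.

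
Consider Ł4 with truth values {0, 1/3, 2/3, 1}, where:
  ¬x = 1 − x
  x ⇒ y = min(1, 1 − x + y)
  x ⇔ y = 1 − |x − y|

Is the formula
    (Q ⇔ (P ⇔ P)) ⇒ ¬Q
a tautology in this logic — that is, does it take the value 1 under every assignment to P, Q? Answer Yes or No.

No

Counterexample: take P = 0, Q = 2/3.
P ⇔ P = 0 ⇔ 0 = 1
Q ⇔ (P ⇔ P) = 2/3 ⇔ 1 = 2/3
¬Q = ¬2/3 = 1/3
(Q ⇔ (P ⇔ P)) ⇒ ¬Q = 2/3 ⇒ 1/3 = 2/3
This gives 2/3 ≠ 1.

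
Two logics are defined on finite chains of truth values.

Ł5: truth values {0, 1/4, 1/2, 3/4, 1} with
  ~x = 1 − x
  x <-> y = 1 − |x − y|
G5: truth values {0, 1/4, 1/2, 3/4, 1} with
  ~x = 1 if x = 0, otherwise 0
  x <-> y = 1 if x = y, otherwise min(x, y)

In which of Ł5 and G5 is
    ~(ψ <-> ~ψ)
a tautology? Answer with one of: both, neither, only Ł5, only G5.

only G5

In Ł5: at ψ = 1/4 the value is 1/2 — not a tautology.
In G5: every assignment gives 1 — tautology.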